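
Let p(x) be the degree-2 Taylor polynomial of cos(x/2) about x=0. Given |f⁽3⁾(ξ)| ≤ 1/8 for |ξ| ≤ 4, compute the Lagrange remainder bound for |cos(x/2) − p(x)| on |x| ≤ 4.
4/3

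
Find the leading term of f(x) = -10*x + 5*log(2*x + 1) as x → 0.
-10*x**2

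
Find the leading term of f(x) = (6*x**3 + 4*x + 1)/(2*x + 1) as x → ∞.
3*x**2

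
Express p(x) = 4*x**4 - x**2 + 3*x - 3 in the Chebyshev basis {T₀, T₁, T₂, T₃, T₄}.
(-2)T₀ + (3)T₁ + (3/2)T₂ + (1/2)T₄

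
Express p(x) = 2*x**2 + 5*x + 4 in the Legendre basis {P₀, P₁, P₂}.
(14/3)P₀ + (5)P₁ + (4/3)P₂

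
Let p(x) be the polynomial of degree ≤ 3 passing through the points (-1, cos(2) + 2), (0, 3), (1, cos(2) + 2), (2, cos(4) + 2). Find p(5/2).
35*cos(4)/16 - 5*cos(2)/2 + 53/16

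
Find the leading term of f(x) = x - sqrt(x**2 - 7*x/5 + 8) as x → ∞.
7/10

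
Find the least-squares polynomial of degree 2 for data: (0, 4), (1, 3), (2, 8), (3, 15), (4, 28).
136/35 + (-18/7)x + (15/7)x²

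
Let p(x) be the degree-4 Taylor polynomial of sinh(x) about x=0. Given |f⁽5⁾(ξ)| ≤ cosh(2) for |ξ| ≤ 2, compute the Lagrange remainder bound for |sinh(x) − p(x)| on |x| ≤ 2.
4*cosh(2)/15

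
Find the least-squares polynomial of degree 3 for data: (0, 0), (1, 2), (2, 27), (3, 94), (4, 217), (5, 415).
5/126 + (-3449/756)x + (127/36)x² + (151/54)x³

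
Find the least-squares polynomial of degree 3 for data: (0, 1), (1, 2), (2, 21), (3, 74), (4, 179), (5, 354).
58/63 + (-547/378)x + (-8/63)x² + (157/54)x³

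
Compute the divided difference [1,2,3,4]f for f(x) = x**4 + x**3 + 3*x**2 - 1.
11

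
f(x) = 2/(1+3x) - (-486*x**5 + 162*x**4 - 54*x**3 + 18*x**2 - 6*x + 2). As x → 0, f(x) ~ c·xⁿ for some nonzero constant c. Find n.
6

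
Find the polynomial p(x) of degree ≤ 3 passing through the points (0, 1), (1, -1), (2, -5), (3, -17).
-x**3 + 2*x**2 - 3*x + 1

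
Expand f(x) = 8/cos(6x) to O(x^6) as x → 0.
8 + 144*x**2 + 2160*x**4 + O(x**6)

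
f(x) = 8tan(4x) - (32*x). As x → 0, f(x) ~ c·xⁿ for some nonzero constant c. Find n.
3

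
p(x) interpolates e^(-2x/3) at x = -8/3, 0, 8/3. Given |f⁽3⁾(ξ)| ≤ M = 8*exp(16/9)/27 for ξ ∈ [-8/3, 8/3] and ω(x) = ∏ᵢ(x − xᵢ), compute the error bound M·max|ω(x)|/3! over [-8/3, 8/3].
4096*sqrt(3)*exp(16/9)/19683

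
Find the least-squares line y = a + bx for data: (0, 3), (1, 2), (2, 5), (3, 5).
a = 12/5, b = 9/10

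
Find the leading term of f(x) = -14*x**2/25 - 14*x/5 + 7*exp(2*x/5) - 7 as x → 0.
28*x**3/375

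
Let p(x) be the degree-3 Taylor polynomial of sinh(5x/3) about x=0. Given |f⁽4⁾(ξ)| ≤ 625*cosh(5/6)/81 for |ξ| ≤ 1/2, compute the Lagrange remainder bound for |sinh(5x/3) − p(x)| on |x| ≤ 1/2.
625*cosh(5/6)/31104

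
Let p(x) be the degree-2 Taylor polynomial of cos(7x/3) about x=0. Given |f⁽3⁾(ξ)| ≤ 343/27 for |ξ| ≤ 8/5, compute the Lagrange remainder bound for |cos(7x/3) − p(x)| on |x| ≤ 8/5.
87808/10125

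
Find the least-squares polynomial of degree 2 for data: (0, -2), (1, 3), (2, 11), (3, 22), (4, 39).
-61/35 + (167/70)x + (27/14)x²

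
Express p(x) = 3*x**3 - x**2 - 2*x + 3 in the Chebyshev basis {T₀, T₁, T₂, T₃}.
(5/2)T₀ + (1/4)T₁ + (-1/2)T₂ + (3/4)T₃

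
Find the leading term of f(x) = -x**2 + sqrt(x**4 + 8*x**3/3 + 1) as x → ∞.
4*x/3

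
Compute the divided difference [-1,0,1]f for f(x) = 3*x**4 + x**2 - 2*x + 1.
4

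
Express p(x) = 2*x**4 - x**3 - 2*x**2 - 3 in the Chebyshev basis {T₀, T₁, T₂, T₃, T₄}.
(-13/4)T₀ + (-3/4)T₁ + (-1/4)T₃ + (1/4)T₄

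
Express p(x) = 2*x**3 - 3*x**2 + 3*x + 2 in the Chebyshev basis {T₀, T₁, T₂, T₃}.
(1/2)T₀ + (9/2)T₁ + (-3/2)T₂ + (1/2)T₃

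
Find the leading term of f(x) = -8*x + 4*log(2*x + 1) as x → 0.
-8*x**2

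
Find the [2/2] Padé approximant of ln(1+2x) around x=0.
2*x*(x + 1)/(2*x**2/3 + 2*x + 1)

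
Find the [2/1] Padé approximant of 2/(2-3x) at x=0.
1/(1 - 3*x/2)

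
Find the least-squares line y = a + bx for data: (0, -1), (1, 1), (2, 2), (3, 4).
a = -9/10, b = 8/5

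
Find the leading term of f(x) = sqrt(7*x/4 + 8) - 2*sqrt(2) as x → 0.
7*sqrt(2)*x/32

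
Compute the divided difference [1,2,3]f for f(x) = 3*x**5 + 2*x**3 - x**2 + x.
281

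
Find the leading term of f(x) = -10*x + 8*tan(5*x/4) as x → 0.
125*x**3/24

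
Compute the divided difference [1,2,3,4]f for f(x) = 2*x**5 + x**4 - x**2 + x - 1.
140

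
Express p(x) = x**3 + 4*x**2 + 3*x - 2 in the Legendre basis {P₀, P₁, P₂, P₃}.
(-2/3)P₀ + (18/5)P₁ + (8/3)P₂ + (2/5)P₃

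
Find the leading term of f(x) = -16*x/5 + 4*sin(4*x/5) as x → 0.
-128*x**3/375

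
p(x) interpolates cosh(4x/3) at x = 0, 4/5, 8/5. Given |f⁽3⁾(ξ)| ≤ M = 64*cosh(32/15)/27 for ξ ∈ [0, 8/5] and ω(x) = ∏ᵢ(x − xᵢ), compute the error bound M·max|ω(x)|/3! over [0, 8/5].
4096*sqrt(3)*cosh(32/15)/91125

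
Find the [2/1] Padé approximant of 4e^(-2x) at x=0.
(8*x**2/3 - 16*x/3 + 4)/(2*x/3 + 1)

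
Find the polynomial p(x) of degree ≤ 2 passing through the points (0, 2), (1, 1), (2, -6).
-3*x**2 + 2*x + 2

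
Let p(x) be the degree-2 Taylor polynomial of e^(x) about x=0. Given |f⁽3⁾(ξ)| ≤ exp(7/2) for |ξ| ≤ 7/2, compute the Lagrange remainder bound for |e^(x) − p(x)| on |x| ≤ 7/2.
343*exp(7/2)/48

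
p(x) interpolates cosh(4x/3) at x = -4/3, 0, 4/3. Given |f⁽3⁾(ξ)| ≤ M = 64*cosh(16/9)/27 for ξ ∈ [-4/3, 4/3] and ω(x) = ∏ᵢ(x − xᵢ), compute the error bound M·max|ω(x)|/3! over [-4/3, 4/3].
4096*sqrt(3)*cosh(16/9)/19683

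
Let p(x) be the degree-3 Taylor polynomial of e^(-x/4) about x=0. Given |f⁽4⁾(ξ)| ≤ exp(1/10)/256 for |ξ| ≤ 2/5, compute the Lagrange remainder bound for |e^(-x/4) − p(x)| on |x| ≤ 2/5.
exp(1/10)/240000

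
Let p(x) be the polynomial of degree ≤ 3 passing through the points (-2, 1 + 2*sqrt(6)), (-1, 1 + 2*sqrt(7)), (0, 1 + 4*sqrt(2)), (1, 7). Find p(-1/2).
-sqrt(6)/8 + 5/8 + 9*sqrt(7)/8 + 9*sqrt(2)/4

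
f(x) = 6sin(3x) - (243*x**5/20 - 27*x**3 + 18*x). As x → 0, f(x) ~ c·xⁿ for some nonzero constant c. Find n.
7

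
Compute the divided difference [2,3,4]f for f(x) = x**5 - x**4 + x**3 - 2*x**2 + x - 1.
237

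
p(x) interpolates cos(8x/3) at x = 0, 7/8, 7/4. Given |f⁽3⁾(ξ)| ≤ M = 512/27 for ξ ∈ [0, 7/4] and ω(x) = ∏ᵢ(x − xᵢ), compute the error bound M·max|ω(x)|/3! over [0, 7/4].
343*sqrt(3)/729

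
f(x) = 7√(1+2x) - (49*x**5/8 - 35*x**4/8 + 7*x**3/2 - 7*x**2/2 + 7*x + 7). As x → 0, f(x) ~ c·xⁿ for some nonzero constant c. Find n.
6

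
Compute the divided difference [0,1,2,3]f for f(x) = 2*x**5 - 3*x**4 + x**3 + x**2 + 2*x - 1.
33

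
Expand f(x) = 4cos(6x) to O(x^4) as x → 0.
4 - 72*x**2 + O(x**4)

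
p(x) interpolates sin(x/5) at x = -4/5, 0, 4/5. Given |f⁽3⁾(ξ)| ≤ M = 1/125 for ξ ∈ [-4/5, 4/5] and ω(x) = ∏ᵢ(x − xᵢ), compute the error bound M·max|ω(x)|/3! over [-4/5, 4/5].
64*sqrt(3)/421875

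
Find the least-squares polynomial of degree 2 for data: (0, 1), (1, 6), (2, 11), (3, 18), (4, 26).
8/7 + (137/35)x + (4/7)x²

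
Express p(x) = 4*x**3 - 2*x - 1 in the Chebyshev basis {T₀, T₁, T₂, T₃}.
-T₀ + T₁ + T₃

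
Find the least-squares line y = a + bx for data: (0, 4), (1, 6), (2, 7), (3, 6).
a = 47/10, b = 7/10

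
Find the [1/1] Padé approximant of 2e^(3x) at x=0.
(3*x + 2)/(1 - 3*x/2)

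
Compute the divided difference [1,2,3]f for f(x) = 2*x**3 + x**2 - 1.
13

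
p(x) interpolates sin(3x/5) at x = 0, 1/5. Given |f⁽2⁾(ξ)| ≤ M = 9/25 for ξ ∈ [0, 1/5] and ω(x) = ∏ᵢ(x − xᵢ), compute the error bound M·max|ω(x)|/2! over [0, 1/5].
9/5000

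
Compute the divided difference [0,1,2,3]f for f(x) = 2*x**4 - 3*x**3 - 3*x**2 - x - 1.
9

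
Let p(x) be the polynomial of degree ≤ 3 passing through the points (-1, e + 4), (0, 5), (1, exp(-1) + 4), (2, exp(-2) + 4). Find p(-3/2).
(-5 + 21*e + (29 + 35*e)*exp(2))*exp(-2)/16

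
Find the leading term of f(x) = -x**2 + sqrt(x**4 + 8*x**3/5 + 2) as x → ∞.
4*x/5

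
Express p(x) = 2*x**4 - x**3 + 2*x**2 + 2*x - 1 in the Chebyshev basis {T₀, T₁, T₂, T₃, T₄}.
(3/4)T₀ + (5/4)T₁ + (2)T₂ + (-1/4)T₃ + (1/4)T₄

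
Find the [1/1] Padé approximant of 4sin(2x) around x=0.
8*x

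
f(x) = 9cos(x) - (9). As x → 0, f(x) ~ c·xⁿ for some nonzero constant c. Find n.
2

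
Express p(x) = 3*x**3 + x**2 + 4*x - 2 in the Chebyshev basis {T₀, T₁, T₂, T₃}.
(-3/2)T₀ + (25/4)T₁ + (1/2)T₂ + (3/4)T₃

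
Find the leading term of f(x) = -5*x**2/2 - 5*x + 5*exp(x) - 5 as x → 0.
5*x**3/6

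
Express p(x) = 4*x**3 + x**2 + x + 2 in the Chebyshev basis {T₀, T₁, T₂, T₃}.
(5/2)T₀ + (4)T₁ + (1/2)T₂ + T₃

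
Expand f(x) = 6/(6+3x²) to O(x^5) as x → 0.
1 - x**2/2 + x**4/4 + O(x**5)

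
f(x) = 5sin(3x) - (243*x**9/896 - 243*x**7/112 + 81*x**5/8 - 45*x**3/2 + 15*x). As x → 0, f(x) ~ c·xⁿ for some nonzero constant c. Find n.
11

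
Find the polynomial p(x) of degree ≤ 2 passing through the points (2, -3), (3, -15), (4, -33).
-3*x**2 + 3*x + 3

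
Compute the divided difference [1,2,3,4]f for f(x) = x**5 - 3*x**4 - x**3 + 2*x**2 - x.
34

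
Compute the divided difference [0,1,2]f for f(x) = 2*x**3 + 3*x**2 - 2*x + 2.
9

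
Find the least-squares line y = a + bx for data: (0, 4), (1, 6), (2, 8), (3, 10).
a = 4, b = 2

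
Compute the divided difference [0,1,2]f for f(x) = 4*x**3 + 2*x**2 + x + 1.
14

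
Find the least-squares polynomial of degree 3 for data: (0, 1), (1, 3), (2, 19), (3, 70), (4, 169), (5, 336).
23/21 + (-71/126)x + (-67/84)x² + (103/36)x³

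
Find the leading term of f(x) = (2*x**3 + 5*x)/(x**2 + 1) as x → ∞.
2*x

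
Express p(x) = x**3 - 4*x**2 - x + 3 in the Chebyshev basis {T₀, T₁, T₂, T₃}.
T₀ + (-1/4)T₁ + (-2)T₂ + (1/4)T₃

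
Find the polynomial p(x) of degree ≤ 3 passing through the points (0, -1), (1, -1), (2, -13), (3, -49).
-2*x**3 + 2*x - 1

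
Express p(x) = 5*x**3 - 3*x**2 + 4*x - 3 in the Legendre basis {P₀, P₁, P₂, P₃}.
(-4)P₀ + (7)P₁ + (-2)P₂ + (2)P₃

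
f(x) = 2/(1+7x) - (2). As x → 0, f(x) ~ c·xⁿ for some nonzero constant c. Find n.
1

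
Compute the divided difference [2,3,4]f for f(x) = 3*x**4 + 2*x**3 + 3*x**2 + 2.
186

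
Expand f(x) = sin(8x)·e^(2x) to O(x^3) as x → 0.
8*x + 16*x**2 + O(x**3)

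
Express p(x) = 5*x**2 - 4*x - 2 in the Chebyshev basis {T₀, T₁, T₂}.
(1/2)T₀ + (-4)T₁ + (5/2)T₂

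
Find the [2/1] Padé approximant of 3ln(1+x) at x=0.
x*(x + 6)/(2*(2*x/3 + 1))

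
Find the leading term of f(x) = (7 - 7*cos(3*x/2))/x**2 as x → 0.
63/8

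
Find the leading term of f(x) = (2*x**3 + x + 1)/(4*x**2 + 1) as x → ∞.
x/2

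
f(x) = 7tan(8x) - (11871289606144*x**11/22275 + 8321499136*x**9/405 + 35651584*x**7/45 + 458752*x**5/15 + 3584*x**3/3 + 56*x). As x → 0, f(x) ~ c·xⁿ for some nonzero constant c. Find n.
13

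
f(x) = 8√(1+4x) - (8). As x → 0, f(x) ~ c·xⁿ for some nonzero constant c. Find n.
1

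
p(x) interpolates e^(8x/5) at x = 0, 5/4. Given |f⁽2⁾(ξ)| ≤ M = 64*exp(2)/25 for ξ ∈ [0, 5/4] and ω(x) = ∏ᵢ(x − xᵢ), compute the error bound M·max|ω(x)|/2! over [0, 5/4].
exp(2)/2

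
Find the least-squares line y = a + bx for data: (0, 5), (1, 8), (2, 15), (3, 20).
a = 21/5, b = 26/5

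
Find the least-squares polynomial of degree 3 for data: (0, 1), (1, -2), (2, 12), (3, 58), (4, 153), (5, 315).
8/9 + (-1871/378)x + (-97/252)x² + (301/108)x³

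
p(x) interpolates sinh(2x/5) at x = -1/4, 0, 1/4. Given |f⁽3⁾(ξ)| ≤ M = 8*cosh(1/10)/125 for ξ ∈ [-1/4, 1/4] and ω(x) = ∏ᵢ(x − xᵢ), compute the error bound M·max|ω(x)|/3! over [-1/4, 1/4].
sqrt(3)*cosh(1/10)/27000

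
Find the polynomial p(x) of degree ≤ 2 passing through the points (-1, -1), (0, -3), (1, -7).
-x**2 - 3*x - 3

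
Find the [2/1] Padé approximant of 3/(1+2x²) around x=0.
3 - 6*x**2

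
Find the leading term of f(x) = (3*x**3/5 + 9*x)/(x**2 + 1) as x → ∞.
3*x/5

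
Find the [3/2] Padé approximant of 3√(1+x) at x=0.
(3*x**3/32 + 27*x**2/16 + 9*x/2 + 3)/(3*x**2/16 + x + 1)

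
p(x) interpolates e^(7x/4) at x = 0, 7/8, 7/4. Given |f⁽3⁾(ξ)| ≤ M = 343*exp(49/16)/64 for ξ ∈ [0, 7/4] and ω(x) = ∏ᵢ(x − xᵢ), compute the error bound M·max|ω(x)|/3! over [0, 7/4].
117649*sqrt(3)*exp(49/16)/884736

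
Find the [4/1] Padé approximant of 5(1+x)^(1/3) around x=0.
(5*x**4/243 - 8*x**3/81 + 2*x**2/3 + 16*x/3 + 5)/(11*x/15 + 1)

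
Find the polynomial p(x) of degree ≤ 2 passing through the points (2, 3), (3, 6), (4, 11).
x**2 - 2*x + 3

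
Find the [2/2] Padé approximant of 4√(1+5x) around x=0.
(125*x**2/4 + 25*x + 4)/(25*x**2/16 + 15*x/4 + 1)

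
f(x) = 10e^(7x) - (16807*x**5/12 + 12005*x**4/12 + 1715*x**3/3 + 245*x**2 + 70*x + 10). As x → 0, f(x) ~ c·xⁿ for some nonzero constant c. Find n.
6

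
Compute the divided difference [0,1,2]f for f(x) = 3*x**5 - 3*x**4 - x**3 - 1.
21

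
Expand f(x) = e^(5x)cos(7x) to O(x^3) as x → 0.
1 + 5*x - 12*x**2 + O(x**3)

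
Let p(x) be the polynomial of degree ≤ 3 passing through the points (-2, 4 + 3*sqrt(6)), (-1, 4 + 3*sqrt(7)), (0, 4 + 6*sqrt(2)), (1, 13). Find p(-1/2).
-3*sqrt(6)/16 + 55/16 + 27*sqrt(7)/16 + 27*sqrt(2)/8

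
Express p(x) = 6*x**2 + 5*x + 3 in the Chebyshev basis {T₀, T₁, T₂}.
(6)T₀ + (5)T₁ + (3)T₂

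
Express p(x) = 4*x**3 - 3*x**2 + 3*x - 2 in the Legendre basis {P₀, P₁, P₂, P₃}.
(-3)P₀ + (27/5)P₁ + (-2)P₂ + (8/5)P₃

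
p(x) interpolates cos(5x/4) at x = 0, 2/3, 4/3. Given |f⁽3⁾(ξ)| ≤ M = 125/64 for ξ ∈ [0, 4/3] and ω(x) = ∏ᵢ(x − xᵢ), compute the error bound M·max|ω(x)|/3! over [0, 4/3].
125*sqrt(3)/5832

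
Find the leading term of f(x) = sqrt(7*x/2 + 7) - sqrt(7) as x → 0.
sqrt(7)*x/4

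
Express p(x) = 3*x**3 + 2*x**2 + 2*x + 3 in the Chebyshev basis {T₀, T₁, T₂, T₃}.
(4)T₀ + (17/4)T₁ + T₂ + (3/4)T₃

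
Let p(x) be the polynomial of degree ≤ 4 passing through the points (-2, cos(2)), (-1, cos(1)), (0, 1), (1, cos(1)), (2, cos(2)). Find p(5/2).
-75*cos(1)/16 + 175*cos(2)/64 + 189/64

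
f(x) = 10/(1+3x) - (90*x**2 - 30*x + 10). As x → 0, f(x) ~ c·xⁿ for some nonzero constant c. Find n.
3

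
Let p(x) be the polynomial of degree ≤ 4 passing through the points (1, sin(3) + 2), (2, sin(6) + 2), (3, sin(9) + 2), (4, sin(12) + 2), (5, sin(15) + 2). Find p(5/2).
15*sin(6)/32 - 5*sin(3)/128 + 3*sin(15)/128 - 5*sin(12)/32 + 45*sin(9)/64 + 2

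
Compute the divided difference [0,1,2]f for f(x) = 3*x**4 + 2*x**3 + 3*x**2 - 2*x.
30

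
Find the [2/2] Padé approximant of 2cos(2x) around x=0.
(2 - 10*x**2/3)/(x**2/3 + 1)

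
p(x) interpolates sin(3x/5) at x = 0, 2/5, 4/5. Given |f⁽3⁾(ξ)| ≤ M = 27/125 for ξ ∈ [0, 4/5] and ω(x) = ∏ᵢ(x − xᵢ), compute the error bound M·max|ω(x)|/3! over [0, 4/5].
8*sqrt(3)/15625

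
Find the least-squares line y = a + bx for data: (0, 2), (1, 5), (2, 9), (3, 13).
a = 17/10, b = 37/10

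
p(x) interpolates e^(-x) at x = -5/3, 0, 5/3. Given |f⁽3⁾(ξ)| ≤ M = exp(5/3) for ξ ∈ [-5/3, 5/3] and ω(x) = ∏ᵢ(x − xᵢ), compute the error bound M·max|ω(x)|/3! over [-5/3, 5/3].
125*sqrt(3)*exp(5/3)/729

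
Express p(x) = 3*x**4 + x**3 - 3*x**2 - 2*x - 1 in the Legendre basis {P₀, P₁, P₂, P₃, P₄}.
(-7/5)P₀ + (-7/5)P₁ + (-2/7)P₂ + (2/5)P₃ + (24/35)P₄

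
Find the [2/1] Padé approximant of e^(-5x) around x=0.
(25*x**2/6 - 10*x/3 + 1)/(5*x/3 + 1)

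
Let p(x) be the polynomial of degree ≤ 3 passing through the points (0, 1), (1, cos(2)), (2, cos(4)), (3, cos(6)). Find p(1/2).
15*cos(2)/16 + cos(6)/16 - 5*cos(4)/16 + 5/16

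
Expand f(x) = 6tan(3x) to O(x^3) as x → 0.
18*x + O(x**3)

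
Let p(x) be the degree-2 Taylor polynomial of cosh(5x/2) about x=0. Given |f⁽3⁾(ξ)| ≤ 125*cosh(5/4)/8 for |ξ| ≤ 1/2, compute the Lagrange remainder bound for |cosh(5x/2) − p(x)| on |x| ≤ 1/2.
125*cosh(5/4)/384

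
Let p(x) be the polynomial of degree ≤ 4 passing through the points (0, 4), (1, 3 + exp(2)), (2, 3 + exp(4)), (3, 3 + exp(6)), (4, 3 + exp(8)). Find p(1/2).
-5*exp(8)/128 - 35*exp(4)/64 + 419/128 + 35*exp(2)/32 + 7*exp(6)/32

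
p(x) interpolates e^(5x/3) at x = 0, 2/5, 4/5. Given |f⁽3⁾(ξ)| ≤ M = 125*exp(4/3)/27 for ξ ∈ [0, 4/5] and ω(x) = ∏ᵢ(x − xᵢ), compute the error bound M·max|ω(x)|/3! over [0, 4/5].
8*sqrt(3)*exp(4/3)/729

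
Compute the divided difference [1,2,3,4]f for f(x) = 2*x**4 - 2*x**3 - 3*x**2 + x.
18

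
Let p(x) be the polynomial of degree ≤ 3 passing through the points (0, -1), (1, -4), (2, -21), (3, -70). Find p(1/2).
-15/8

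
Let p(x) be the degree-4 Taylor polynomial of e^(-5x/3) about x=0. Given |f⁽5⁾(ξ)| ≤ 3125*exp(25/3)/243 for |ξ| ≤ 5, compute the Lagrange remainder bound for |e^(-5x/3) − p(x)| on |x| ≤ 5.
1953125*exp(25/3)/5832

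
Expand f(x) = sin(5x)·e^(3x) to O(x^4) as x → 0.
5*x + 15*x**2 + 5*x**3/3 + O(x**4)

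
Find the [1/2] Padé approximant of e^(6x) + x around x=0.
(127*x/31 + 1)/(72*x**2/31 - 90*x/31 + 1)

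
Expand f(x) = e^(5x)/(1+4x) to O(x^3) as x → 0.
1 + x + 17*x**2/2 + O(x**3)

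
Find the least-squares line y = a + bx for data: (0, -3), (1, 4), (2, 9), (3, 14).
a = -12/5, b = 28/5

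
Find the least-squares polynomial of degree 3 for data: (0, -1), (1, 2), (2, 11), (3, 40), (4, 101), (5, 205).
-8/9 + (589/189)x + (-659/252)x² + (221/108)x³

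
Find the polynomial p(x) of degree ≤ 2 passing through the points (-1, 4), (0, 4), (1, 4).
4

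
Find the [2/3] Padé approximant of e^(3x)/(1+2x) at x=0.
(123*x**2/140 + 54*x/35 + 1)/(183*x**3/140 - 303*x**2/140 + 19*x/35 + 1)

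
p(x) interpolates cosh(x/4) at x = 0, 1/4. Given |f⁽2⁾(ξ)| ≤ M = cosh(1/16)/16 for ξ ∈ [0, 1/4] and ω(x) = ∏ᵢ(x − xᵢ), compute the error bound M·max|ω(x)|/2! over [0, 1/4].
cosh(1/16)/2048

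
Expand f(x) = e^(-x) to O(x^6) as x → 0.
1 - x + x**2/2 - x**3/6 + x**4/24 - x**5/120 + O(x**6)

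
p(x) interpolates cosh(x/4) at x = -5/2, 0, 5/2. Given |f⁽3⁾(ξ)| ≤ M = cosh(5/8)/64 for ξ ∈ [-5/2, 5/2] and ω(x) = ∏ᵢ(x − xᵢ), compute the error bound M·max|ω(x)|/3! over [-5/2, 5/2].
125*sqrt(3)*cosh(5/8)/13824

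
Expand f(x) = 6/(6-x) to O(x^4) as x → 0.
1 + x/6 + x**2/36 + x**3/216 + O(x**4)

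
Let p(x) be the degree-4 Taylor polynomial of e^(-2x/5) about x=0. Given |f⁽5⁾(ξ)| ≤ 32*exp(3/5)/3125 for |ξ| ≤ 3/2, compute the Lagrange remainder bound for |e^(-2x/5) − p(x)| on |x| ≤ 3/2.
81*exp(3/5)/125000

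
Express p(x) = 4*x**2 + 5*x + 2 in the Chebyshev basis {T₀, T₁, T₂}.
(4)T₀ + (5)T₁ + (2)T₂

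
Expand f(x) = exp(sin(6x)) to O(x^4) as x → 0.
1 + 6*x + 18*x**2 + O(x**4)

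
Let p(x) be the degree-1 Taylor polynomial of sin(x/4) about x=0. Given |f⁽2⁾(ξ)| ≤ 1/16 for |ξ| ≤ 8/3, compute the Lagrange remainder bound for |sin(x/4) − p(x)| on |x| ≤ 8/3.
2/9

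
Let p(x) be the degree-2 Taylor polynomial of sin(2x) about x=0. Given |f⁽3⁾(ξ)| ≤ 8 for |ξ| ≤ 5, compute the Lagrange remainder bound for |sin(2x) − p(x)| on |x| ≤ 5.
500/3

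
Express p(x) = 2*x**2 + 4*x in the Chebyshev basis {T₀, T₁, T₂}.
T₀ + (4)T₁ + T₂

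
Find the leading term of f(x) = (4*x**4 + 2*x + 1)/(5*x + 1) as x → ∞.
4*x**3/5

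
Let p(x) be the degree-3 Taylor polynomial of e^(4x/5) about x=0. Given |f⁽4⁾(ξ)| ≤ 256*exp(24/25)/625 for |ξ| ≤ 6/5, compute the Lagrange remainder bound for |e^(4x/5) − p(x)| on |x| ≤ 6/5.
13824*exp(24/25)/390625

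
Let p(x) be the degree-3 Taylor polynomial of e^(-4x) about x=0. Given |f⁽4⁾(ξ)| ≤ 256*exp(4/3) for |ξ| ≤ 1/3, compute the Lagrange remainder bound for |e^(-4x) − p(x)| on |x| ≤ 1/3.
32*exp(4/3)/243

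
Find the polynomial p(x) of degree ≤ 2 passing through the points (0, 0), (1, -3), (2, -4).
x**2 - 4*x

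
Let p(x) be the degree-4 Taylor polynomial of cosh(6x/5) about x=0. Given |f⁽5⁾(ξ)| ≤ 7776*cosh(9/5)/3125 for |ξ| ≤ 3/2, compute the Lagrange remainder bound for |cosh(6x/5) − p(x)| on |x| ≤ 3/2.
19683*cosh(9/5)/125000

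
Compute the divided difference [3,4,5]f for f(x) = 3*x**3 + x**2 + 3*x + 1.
37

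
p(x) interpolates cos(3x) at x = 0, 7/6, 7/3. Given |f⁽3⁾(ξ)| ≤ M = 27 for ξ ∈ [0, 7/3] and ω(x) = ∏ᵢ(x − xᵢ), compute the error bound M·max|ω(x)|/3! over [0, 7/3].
343*sqrt(3)/216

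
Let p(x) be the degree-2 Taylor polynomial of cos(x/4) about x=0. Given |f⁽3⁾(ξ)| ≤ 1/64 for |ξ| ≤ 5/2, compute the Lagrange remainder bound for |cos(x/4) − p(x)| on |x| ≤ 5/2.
125/3072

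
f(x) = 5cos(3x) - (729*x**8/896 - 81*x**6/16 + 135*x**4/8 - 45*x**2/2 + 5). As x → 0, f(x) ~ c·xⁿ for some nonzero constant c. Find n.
10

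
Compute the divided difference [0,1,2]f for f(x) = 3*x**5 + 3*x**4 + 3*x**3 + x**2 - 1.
76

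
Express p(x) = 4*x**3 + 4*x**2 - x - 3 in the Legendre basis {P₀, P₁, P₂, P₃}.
(-5/3)P₀ + (7/5)P₁ + (8/3)P₂ + (8/5)P₃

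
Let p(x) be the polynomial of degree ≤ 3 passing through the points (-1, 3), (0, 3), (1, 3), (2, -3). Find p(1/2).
27/8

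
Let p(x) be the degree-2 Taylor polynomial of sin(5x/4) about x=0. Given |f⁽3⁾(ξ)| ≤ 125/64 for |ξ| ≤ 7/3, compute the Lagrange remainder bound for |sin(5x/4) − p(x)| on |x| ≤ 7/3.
42875/10368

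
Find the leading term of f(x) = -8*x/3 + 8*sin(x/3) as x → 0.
-4*x**3/81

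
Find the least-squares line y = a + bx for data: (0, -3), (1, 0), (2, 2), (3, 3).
a = -5/2, b = 2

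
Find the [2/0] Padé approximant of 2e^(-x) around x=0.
x**2 - 2*x + 2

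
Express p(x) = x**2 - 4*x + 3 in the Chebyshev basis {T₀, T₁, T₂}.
(7/2)T₀ + (-4)T₁ + (1/2)T₂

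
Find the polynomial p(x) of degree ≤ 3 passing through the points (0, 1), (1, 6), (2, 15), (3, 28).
2*x**2 + 3*x + 1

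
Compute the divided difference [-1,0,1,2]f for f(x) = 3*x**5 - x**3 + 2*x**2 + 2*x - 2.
14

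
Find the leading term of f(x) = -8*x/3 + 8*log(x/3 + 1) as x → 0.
-4*x**2/9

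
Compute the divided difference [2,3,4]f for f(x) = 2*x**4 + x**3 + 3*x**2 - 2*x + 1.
122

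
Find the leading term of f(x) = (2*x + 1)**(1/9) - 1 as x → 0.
2*x/9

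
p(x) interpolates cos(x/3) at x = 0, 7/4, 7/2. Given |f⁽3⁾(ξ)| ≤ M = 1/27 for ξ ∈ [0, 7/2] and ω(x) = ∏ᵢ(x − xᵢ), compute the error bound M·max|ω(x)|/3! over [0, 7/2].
343*sqrt(3)/46656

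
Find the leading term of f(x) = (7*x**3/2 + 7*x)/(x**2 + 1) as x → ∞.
7*x/2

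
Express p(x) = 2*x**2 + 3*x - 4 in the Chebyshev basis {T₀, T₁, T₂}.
(-3)T₀ + (3)T₁ + T₂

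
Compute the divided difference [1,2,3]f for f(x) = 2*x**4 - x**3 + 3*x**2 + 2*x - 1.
47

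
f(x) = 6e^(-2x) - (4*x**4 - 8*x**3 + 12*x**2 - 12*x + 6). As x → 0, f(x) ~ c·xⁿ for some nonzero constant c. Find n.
5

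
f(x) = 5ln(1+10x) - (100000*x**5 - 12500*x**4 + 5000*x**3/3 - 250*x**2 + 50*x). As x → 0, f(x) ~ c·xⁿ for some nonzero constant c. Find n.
6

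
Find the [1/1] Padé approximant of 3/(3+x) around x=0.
1/(x/3 + 1)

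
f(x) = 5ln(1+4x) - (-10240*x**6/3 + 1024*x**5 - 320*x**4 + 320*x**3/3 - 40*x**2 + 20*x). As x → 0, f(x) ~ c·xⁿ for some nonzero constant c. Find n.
7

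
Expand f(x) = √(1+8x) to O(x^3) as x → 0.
1 + 4*x - 8*x**2 + O(x**3)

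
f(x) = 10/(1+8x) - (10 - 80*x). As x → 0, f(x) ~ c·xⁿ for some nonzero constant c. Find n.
2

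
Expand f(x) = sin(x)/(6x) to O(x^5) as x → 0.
1/6 - x**2/36 + x**4/720 + O(x**5)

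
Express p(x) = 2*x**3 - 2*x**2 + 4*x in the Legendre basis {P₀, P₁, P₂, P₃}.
(-2/3)P₀ + (26/5)P₁ + (-4/3)P₂ + (4/5)P₃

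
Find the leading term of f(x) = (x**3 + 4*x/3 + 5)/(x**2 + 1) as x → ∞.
x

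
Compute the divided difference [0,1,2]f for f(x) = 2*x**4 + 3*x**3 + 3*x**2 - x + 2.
26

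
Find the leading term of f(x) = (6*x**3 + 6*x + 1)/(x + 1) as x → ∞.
6*x**2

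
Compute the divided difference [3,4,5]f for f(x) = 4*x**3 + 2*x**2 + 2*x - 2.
50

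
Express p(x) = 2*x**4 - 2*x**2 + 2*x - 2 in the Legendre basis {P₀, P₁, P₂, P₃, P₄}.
(-34/15)P₀ + (2)P₁ + (-4/21)P₂ + (16/35)P₄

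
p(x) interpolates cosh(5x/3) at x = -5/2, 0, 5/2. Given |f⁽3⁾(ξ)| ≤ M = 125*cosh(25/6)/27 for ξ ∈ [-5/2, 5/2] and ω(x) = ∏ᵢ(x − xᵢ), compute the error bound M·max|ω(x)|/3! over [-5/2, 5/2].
15625*sqrt(3)*cosh(25/6)/5832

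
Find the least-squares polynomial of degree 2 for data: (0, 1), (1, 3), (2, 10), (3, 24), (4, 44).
8/7 + (-111/70)x + (43/14)x²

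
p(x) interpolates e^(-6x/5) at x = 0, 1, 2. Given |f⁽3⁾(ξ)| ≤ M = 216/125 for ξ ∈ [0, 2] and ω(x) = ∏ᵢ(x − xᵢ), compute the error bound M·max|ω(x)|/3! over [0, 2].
8*sqrt(3)/125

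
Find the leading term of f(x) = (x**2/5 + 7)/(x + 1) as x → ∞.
x/5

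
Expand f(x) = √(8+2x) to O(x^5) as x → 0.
2*sqrt(2) + sqrt(2)*x/4 - sqrt(2)*x**2/64 + sqrt(2)*x**3/512 - 5*sqrt(2)*x**4/16384 + O(x**5)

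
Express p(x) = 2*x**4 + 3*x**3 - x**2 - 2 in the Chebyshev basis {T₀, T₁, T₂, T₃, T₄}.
(-7/4)T₀ + (9/4)T₁ + (1/2)T₂ + (3/4)T₃ + (1/4)T₄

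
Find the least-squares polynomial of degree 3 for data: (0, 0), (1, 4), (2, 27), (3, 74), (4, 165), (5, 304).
-11/126 + (17/756)x + (337/126)x² + (205/108)x³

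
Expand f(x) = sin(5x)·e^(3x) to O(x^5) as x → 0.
5*x + 15*x**2 + 5*x**3/3 - 40*x**4 + O(x**5)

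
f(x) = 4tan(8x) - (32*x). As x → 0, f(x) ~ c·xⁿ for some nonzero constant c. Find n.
3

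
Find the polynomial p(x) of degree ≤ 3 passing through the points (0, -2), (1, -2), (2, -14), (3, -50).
-2*x**3 + 2*x - 2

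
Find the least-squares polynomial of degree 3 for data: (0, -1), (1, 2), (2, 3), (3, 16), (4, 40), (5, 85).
-95/126 + (341/108)x + (-601/252)x² + (28/27)x³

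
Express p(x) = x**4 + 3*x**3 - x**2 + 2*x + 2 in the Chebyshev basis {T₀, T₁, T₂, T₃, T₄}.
(15/8)T₀ + (17/4)T₁ + (3/4)T₃ + (1/8)T₄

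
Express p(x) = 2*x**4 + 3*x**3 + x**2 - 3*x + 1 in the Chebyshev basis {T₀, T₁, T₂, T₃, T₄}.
(9/4)T₀ + (-3/4)T₁ + (3/2)T₂ + (3/4)T₃ + (1/4)T₄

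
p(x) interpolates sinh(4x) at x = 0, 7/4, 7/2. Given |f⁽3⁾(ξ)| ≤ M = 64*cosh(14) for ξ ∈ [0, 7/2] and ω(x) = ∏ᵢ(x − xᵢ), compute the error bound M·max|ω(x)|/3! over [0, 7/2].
343*sqrt(3)*cosh(14)/27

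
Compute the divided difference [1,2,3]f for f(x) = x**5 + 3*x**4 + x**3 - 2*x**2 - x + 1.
169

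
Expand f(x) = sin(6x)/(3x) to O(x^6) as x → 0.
2 - 12*x**2 + 108*x**4/5 + O(x**6)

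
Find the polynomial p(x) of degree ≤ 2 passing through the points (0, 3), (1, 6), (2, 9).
3*x + 3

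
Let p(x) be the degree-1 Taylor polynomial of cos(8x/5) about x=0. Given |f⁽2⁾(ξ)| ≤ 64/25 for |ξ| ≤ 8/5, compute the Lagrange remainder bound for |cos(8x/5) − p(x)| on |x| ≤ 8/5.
2048/625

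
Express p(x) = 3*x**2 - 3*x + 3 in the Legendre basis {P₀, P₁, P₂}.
(4)P₀ + (-3)P₁ + (2)P₂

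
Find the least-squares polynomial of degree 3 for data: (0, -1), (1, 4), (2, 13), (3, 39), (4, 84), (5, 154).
-29/42 + (491/252)x + (2/3)x² + (37/36)x³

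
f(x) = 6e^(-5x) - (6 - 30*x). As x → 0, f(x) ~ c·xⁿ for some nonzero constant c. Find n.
2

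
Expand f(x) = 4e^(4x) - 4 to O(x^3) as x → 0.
16*x + 32*x**2 + O(x**3)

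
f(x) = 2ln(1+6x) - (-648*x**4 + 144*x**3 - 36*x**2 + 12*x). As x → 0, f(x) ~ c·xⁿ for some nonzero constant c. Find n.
5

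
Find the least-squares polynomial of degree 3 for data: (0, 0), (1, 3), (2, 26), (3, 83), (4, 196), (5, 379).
-4/63 + (-19/189)x + (5/9)x² + (79/27)x³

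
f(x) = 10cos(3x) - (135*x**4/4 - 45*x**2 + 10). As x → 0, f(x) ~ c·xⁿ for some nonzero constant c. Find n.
6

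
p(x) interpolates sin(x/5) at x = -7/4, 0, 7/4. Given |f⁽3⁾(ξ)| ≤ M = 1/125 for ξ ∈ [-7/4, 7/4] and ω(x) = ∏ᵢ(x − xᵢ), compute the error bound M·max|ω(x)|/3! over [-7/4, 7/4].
343*sqrt(3)/216000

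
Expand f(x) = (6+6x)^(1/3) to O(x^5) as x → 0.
6**(1/3) + 6**(1/3)*x/3 - 6**(1/3)*x**2/9 + 5*6**(1/3)*x**3/81 - 10*6**(1/3)*x**4/243 + O(x**5)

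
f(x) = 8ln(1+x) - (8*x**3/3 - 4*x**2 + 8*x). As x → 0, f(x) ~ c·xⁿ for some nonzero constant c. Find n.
4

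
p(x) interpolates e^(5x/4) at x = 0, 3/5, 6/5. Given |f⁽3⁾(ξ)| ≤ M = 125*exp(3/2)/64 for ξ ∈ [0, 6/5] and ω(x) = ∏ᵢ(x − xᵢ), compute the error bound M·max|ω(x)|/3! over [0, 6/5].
sqrt(3)*exp(3/2)/64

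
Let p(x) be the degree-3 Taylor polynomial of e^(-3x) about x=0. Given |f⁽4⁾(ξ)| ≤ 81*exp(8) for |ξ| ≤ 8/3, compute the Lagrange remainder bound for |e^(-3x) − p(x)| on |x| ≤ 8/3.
512*exp(8)/3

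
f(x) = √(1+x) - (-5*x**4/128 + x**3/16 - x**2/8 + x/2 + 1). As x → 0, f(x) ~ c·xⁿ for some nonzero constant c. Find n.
5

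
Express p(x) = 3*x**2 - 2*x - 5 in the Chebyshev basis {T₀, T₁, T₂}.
(-7/2)T₀ + (-2)T₁ + (3/2)T₂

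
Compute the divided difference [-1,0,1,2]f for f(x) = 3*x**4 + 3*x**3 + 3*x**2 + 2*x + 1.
9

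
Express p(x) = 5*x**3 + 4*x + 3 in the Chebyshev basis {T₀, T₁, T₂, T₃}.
(3)T₀ + (31/4)T₁ + (5/4)T₃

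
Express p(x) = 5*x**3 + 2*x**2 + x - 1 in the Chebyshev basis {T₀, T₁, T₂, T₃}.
(19/4)T₁ + T₂ + (5/4)T₃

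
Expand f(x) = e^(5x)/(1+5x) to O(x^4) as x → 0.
1 + 25*x**2/2 - 125*x**3/3 + O(x**4)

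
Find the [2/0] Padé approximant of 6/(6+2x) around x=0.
x**2/9 - x/3 + 1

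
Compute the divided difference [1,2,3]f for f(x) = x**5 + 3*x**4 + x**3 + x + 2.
171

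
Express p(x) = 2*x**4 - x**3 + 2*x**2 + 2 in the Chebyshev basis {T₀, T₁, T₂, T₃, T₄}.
(15/4)T₀ + (-3/4)T₁ + (2)T₂ + (-1/4)T₃ + (1/4)T₄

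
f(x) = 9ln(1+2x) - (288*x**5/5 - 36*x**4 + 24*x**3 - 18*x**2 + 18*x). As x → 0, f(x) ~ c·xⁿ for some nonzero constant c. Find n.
6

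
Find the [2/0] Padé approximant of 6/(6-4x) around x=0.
4*x**2/9 + 2*x/3 + 1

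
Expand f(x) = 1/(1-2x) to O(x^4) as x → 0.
1 + 2*x + 4*x**2 + 8*x**3 + O(x**4)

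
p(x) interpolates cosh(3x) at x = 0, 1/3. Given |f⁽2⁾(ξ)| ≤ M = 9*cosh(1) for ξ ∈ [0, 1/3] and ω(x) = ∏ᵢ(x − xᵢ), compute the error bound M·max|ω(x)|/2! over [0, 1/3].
cosh(1)/8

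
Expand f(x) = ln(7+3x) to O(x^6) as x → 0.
log(7) + 3*x/7 - 9*x**2/98 + 9*x**3/343 - 81*x**4/9604 + 243*x**5/84035 + O(x**6)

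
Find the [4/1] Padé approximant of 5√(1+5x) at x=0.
(1875*x**4/128 - 125*x**3/8 + 225*x**2/8 + 30*x + 5)/(7*x/2 + 1)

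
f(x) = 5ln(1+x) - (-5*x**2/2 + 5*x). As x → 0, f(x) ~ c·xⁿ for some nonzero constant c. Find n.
3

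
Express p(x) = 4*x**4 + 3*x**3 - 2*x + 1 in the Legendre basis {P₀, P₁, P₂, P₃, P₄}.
(9/5)P₀ + (-1/5)P₁ + (16/7)P₂ + (6/5)P₃ + (32/35)P₄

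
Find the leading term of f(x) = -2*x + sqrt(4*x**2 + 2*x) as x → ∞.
1/2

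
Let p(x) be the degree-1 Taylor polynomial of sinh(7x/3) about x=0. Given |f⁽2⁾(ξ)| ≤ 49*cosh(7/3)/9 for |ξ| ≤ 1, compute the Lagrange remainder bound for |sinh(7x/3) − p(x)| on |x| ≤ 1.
49*cosh(7/3)/18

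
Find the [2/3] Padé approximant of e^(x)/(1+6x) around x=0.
(673*x**2/7940 + 998*x/1985 + 1)/(11717*x**3/23820 - 23037*x**2/7940 + 10923*x/1985 + 1)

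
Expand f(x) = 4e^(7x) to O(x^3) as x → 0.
4 + 28*x + 98*x**2 + O(x**3)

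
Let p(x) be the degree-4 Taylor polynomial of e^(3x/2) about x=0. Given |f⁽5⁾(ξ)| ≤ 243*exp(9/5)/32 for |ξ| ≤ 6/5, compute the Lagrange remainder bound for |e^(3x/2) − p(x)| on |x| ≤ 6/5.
19683*exp(9/5)/125000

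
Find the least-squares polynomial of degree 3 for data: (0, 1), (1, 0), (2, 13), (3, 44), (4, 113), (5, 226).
17/21 + (-97/63)x + (-17/42)x² + (35/18)x³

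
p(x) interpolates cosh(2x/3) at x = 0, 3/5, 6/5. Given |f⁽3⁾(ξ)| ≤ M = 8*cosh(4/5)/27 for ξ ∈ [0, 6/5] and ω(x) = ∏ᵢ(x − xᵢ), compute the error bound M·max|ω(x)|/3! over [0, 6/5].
8*sqrt(3)*cosh(4/5)/3375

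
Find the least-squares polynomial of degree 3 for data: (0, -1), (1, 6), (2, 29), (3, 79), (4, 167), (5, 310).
-25/21 + (293/63)x + (20/21)x² + (19/9)x³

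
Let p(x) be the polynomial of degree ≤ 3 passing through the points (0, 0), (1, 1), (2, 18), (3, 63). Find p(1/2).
-3/4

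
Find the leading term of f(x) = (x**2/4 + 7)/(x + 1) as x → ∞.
x/4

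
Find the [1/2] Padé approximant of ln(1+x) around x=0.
x/(-x**2/12 + x/2 + 1)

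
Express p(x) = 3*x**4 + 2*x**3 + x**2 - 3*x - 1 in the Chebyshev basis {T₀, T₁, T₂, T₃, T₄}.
(5/8)T₀ + (-3/2)T₁ + (2)T₂ + (1/2)T₃ + (3/8)T₄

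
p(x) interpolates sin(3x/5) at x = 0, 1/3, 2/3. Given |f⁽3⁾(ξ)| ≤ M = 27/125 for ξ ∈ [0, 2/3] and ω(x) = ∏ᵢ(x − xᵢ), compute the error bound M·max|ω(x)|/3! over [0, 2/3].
sqrt(3)/3375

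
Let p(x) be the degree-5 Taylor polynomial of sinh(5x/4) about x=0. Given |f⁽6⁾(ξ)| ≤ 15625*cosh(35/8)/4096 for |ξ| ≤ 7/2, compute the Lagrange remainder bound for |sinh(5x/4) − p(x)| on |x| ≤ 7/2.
367653125*cosh(35/8)/37748736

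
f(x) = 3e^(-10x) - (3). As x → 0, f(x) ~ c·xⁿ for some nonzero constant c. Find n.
1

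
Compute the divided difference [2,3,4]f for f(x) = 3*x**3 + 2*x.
27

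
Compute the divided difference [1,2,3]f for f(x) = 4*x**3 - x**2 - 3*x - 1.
23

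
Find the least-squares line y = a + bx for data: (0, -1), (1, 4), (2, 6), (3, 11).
a = -7/10, b = 19/5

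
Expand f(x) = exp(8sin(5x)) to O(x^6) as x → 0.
1 + 40*x + 800*x**2 + 10500*x**3 + 100000*x**4 + 2160625*x**5/3 + O(x**6)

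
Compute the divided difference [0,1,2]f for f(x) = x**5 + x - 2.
15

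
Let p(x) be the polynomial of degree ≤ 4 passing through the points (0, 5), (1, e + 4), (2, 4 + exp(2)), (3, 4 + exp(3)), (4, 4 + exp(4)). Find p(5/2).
-5*exp(4)/128 - 5*e/32 + 515/128 + 45*exp(2)/64 + 15*exp(3)/32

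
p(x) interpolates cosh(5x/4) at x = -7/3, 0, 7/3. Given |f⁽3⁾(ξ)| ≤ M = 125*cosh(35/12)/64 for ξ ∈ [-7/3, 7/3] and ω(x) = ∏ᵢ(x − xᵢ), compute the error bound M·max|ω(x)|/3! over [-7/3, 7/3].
42875*sqrt(3)*cosh(35/12)/46656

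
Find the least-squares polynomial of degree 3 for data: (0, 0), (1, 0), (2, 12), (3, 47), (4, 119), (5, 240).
-1/18 + (-881/756)x + (-85/126)x² + (227/108)x³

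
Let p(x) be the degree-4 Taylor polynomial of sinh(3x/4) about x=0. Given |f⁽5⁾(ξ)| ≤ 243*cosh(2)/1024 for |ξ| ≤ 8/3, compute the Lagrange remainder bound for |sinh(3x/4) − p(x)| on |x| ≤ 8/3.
4*cosh(2)/15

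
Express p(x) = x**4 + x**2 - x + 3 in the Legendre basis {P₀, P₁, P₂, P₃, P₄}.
(53/15)P₀ - P₁ + (26/21)P₂ + (8/35)P₄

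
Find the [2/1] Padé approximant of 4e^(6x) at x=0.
(24*x**2 + 16*x + 4)/(1 - 2*x)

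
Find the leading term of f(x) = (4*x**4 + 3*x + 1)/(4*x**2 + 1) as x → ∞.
x**2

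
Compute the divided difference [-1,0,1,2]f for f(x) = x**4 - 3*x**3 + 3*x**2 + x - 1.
-1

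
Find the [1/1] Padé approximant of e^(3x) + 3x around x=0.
(21*x/4 + 1)/(1 - 3*x/4)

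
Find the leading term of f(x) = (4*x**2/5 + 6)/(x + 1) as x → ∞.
4*x/5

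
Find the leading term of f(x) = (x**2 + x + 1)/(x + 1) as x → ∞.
x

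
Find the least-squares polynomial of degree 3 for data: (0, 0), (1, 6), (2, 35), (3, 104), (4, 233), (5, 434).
17/126 + (-491/756)x + (425/126)x² + (305/108)x³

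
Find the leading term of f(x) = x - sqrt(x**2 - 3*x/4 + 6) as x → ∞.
3/8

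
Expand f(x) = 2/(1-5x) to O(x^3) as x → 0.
2 + 10*x + 50*x**2 + O(x**3)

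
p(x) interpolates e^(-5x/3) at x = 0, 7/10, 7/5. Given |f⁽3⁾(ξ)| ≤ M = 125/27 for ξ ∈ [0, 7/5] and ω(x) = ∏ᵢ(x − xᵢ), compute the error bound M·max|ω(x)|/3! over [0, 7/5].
343*sqrt(3)/5832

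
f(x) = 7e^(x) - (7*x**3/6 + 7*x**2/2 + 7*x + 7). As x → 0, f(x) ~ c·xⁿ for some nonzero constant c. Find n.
4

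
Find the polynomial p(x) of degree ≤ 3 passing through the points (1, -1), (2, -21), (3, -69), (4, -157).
-2*x**3 - 2*x**2 + 3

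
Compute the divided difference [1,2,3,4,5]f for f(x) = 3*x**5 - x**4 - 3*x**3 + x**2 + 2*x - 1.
44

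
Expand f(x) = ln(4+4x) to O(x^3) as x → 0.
log(4) + x - x**2/2 + O(x**3)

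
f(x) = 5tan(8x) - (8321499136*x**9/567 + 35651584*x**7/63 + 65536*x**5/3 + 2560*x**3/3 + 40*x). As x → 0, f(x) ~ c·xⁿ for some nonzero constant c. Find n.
11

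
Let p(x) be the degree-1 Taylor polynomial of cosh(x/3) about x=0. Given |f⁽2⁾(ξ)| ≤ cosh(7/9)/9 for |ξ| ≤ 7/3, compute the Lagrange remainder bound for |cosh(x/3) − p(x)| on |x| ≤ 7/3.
49*cosh(7/9)/162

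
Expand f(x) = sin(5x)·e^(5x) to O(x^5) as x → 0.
5*x + 25*x**2 + 125*x**3/3 + O(x**5)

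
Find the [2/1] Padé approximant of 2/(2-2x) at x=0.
1/(1 - x)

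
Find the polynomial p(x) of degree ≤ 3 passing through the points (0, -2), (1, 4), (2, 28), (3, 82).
2*x**3 + 3*x**2 + x - 2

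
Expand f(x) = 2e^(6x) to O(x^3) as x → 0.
2 + 12*x + 36*x**2 + O(x**3)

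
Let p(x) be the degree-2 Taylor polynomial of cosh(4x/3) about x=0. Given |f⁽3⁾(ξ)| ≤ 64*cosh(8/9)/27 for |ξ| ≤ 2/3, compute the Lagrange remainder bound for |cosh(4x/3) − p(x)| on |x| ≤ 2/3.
256*cosh(8/9)/2187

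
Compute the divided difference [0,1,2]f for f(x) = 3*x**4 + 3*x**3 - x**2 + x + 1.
29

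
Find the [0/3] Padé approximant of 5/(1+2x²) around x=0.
5/(2*x**2 + 1)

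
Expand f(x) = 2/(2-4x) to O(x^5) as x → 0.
1 + 2*x + 4*x**2 + 8*x**3 + 16*x**4 + O(x**5)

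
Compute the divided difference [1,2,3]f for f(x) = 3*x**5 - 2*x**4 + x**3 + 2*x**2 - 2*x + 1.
228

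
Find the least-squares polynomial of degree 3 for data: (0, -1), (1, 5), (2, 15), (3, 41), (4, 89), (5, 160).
-38/63 + (508/189)x + (169/252)x² + (113/108)x³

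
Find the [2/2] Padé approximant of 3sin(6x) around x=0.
18*x/(6*x**2 + 1)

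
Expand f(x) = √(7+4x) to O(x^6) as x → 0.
sqrt(7) + 2*sqrt(7)*x/7 - 2*sqrt(7)*x**2/49 + 4*sqrt(7)*x**3/343 - 10*sqrt(7)*x**4/2401 + 4*sqrt(7)*x**5/2401 + O(x**6)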